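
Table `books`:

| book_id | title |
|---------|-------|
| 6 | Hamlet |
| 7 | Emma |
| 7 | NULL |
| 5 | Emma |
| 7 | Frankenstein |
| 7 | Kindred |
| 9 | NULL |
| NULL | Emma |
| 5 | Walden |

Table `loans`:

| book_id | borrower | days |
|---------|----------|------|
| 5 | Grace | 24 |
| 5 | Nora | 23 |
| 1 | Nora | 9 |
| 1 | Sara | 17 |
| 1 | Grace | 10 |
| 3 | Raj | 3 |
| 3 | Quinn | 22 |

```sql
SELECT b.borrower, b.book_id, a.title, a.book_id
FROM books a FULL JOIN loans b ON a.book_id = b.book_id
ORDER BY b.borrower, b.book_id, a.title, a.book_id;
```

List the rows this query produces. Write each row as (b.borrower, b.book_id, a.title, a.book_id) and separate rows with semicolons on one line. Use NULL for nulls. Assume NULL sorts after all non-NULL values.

(Grace, 1, NULL, NULL); (Grace, 5, Emma, 5); (Grace, 5, Walden, 5); (Nora, 1, NULL, NULL); (Nora, 5, Emma, 5); (Nora, 5, Walden, 5); (Quinn, 3, NULL, NULL); (Raj, 3, NULL, NULL); (Sara, 1, NULL, NULL); (NULL, NULL, Emma, 7); (NULL, NULL, Emma, NULL); (NULL, NULL, Frankenstein, 7); (NULL, NULL, Hamlet, 6); (NULL, NULL, Kindred, 7); (NULL, NULL, NULL, 7); (NULL, NULL, NULL, 9)

FULL OUTER JOIN keeps every row from both sides; unmatched rows get NULL for the other side's columns.
Matching on a.book_id = b.book_id. A NULL in a compared column never satisfies the condition.
- book_id=6: no b row matches, row kept with b columns NULL.
- book_id=7: no b row matches, row kept with b columns NULL.
- book_id=7: no b row matches, row kept with b columns NULL.
- book_id=5: 2 matching b row(s), so 2 row(s) emitted.
- book_id=7: no b row matches, row kept with b columns NULL.
- book_id=7: no b row matches, row kept with b columns NULL.
- book_id=9: no b row matches, row kept with b columns NULL.
- book_id=NULL: no b row matches, row kept with b columns NULL.
- book_id=5: 2 matching b row(s), so 2 row(s) emitted.
- 5 b row(s) had no a match → kept, a columns NULL.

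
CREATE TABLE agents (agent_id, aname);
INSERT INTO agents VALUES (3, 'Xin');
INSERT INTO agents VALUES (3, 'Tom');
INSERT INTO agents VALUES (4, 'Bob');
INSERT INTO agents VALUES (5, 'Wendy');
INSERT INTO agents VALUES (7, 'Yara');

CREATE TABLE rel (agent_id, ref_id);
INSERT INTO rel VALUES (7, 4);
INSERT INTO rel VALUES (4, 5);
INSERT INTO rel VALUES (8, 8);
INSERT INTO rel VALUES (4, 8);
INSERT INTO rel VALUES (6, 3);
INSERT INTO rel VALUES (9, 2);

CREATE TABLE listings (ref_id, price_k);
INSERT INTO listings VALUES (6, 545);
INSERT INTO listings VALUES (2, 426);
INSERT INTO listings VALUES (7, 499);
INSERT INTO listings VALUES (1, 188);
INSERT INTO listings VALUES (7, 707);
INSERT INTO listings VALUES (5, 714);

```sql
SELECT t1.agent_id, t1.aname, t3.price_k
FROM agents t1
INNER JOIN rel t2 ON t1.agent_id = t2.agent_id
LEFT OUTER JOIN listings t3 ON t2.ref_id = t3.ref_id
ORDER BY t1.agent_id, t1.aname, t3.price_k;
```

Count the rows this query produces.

3

Joins associate left-to-right: agents INNER JOIN rel on agent_id gives 3 intermediate row(s).
Then LEFT JOIN `listings t3` on ref_id: each of those 3 rows is kept; rows whose t2.ref_id has no match in t3 get NULL for t3's columns.
Result: 3 row(s).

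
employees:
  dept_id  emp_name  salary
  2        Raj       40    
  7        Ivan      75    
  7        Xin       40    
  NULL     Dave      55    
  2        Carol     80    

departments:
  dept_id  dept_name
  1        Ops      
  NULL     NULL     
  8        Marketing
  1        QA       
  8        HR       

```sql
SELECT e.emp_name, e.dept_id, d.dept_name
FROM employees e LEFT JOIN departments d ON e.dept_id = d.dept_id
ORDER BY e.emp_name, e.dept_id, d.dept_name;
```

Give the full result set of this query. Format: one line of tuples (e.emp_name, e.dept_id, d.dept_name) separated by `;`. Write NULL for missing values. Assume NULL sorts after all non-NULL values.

(Carol, 2, NULL); (Dave, NULL, NULL); (Ivan, 7, NULL); (Raj, 2, NULL); (Xin, 7, NULL)

LEFT JOIN keeps every row from `employees`; unmatched rows get NULL for `departments`'s columns.
Matching on e.dept_id = d.dept_id. A NULL in a compared column never satisfies the condition.
- dept_id=2: no d row matches, row kept with d columns NULL.
- dept_id=7: no d row matches, row kept with d columns NULL.
- dept_id=7: no d row matches, row kept with d columns NULL.
- dept_id=NULL: no d row matches, row kept with d columns NULL.
- dept_id=2: no d row matches, row kept with d columns NULL.
After projecting and ordering:
e.emp_name | e.dept_id | d.dept_name
Carol | 2 | NULL
Dave | NULL | NULL
Ivan | 7 | NULL
Raj | 2 | NULL
Xin | 7 | NULL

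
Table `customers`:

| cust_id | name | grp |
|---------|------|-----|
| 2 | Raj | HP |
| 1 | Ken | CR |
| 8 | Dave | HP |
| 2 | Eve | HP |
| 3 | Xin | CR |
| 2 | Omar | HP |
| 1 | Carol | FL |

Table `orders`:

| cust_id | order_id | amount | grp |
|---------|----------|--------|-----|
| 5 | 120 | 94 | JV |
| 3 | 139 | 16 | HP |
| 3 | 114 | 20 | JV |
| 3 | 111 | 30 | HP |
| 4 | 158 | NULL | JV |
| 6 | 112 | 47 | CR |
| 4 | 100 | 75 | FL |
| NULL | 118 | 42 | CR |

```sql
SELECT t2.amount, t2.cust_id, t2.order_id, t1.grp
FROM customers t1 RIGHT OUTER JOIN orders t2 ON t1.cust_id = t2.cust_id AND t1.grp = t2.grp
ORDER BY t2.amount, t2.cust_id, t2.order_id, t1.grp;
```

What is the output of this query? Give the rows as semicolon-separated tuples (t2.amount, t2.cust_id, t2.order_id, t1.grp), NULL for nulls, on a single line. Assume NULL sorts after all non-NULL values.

RIGHT JOIN keeps every row from `orders`; unmatched rows get NULL for `customers`'s columns.
Matching on t1.cust_id = t2.cust_id AND t1.grp = t2.grp. A NULL in a compared column never satisfies the condition.
- t1[0] cust_id=2, grp=HP → no match.
- t1[1] cust_id=1, grp=CR → no match.
- t1[2] cust_id=8, grp=HP → no match.
- t1[3] cust_id=2, grp=HP → no match.
- t1[4] cust_id=3, grp=CR → no match.
- t1[5] cust_id=2, grp=HP → no match.
- t1[6] cust_id=1, grp=FL → no match.
- 8 row(s) from t2 found no t1 partner → padded with NULL.
After projecting and ordering:
t2.amount | t2.cust_id | t2.order_id | t1.grp
16 | 3 | 139 | NULL
20 | 3 | 114 | NULL
30 | 3 | 111 | NULL
42 | NULL | 118 | NULL
47 | 6 | 112 | NULL
75 | 4 | 100 | NULL
94 | 5 | 120 | NULL
NULL | 4 | 158 | NULL

(16, 3, 139, NULL); (20, 3, 114, NULL); (30, 3, 111, NULL); (42, NULL, 118, NULL); (47, 6, 112, NULL); (75, 4, 100, NULL); (94, 5, 120, NULL); (NULL, 4, 158, NULL)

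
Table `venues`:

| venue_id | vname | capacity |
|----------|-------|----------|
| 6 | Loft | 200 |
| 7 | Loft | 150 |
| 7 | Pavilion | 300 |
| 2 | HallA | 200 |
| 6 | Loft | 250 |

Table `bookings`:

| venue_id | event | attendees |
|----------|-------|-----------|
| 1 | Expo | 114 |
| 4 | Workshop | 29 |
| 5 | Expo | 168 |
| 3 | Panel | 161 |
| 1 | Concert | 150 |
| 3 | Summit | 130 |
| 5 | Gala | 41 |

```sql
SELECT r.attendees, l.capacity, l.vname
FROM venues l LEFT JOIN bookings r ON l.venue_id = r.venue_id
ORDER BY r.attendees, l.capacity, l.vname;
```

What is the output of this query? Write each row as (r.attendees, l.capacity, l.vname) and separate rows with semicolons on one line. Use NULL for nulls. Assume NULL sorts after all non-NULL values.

(NULL, 150, Loft); (NULL, 200, HallA); (NULL, 200, Loft); (NULL, 250, Loft); (NULL, 300, Pavilion)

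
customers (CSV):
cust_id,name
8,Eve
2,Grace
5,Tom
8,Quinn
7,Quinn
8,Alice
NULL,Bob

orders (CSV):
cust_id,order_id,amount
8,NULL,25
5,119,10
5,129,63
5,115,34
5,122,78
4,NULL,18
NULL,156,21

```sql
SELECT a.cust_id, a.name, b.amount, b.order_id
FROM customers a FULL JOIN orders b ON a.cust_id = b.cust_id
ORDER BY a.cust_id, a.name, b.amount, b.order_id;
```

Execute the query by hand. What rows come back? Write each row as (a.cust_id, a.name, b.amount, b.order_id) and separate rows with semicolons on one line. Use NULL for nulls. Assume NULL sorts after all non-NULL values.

(2, Grace, NULL, NULL); (5, Tom, 10, 119); (5, Tom, 34, 115); (5, Tom, 63, 129); (5, Tom, 78, 122); (7, Quinn, NULL, NULL); (8, Alice, 25, NULL); (8, Eve, 25, NULL); (8, Quinn, 25, NULL); (NULL, Bob, NULL, NULL); (NULL, NULL, 18, NULL); (NULL, NULL, 21, 156)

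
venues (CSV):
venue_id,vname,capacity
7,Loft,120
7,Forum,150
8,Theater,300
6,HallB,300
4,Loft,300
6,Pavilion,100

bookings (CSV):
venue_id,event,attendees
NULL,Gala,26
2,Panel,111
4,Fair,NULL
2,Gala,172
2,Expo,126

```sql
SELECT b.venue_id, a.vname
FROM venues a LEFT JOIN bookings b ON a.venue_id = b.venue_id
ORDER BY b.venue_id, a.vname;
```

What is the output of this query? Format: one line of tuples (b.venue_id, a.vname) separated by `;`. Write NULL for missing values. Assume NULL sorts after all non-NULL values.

(4, Loft); (NULL, Forum); (NULL, HallB); (NULL, Loft); (NULL, Pavilion); (NULL, Theater)

LEFT JOIN keeps every row from `venues`; unmatched rows get NULL for `bookings`'s columns.
Matching on a.venue_id = b.venue_id. A NULL in a compared column never satisfies the condition.
Matched pairs: 1; unmatched a rows kept: 5.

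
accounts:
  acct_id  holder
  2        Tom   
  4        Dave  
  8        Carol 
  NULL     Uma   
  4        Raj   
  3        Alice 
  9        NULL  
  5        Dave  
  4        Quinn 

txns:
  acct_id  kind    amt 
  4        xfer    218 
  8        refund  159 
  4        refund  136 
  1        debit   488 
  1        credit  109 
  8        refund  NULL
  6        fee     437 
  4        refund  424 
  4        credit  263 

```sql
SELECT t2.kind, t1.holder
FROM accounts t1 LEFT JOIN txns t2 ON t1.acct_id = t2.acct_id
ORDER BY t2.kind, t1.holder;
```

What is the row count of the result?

LEFT JOIN keeps every row from `accounts`; unmatched rows get NULL for `txns`'s columns.
Matching on t1.acct_id = t2.acct_id. A NULL in a compared column never satisfies the condition.
Matched pairs: 14; unmatched t1 rows kept: 5.
Total: 14 matched + 5 padded = 19 rows.

19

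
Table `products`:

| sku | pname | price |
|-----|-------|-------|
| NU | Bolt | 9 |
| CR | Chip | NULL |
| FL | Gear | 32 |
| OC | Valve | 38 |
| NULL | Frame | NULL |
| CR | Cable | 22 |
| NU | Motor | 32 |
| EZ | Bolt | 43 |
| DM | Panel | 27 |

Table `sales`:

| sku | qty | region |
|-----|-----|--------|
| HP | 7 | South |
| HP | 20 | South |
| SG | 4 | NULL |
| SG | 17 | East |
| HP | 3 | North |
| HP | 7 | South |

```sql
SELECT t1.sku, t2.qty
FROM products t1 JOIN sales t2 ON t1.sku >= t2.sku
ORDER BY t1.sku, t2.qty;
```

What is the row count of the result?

INNER JOIN keeps only pairs where the ON condition holds.
Matching on t1.sku >= t2.sku. A NULL in a compared column never satisfies the condition.
- sku=NU: 4 matching t2 row(s), so 4 row(s) emitted.
- sku=CR: no matching t2 row, dropped.
- sku=FL: no matching t2 row, dropped.
- sku=OC: 4 matching t2 row(s), so 4 row(s) emitted.
- sku=NULL: no matching t2 row, dropped.
- sku=CR: no matching t2 row, dropped.
- sku=NU: 4 matching t2 row(s), so 4 row(s) emitted.
- sku=EZ: no matching t2 row, dropped.
- sku=DM: no matching t2 row, dropped.
Total: 12 rows.

12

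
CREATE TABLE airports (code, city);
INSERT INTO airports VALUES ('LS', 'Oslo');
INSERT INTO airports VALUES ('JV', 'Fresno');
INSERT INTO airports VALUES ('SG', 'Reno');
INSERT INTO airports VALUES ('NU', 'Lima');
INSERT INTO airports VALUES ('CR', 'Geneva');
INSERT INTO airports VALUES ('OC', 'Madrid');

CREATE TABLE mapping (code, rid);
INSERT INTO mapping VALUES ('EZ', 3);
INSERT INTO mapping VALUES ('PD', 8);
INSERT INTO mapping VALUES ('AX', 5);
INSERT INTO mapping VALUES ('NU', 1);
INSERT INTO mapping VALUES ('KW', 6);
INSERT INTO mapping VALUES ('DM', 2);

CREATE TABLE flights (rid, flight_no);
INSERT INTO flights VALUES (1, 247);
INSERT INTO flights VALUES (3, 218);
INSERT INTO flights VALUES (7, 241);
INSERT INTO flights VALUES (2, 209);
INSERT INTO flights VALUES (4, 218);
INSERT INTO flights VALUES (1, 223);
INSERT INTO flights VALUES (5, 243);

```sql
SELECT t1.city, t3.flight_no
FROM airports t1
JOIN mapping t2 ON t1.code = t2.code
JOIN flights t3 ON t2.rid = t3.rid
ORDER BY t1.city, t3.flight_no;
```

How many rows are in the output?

Joins associate left-to-right: airports INNER JOIN mapping on code gives 1 intermediate row(s).
Then INNER JOIN `flights t3` on rid: keep only rows whose t2.rid appears in t3.
Result: 2 row(s).

2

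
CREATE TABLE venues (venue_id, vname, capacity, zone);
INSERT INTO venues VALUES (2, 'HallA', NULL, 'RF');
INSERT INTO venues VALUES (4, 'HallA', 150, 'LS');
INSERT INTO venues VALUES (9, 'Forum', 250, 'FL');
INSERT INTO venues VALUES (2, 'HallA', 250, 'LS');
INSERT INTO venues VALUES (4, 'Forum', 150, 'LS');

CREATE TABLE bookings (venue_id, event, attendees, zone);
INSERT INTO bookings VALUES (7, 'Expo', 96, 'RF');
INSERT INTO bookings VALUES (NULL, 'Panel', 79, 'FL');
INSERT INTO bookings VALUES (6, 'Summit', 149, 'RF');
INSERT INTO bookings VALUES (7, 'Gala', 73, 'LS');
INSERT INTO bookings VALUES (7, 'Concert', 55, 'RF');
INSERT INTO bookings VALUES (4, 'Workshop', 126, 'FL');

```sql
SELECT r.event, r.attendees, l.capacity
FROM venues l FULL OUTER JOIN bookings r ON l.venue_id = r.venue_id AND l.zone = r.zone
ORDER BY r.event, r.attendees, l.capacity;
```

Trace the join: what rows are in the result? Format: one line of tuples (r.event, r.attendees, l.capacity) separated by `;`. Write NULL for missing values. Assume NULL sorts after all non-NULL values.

(Concert, 55, NULL); (Expo, 96, NULL); (Gala, 73, NULL); (Panel, 79, NULL); (Summit, 149, NULL); (Workshop, 126, NULL); (NULL, NULL, 150); (NULL, NULL, 150); (NULL, NULL, 250); (NULL, NULL, 250); (NULL, NULL, NULL)

FULL OUTER JOIN keeps every row from both sides; unmatched rows get NULL for the other side's columns.
Matching on l.venue_id = r.venue_id AND l.zone = r.zone. A NULL in a compared column never satisfies the condition.
Matched pairs: 0; unmatched l rows kept: 5; unmatched r rows kept: 6.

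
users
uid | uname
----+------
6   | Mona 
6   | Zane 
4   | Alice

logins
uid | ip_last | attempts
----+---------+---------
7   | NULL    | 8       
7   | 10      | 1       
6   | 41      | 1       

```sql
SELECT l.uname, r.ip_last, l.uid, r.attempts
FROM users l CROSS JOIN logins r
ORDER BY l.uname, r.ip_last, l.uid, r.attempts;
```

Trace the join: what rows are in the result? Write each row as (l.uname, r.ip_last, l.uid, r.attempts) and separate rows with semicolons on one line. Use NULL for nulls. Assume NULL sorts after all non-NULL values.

(Alice, 10, 4, 1); (Alice, 41, 4, 1); (Alice, NULL, 4, 8); (Mona, 10, 6, 1); (Mona, 41, 6, 1); (Mona, NULL, 6, 8); (Zane, 10, 6, 1); (Zane, 41, 6, 1); (Zane, NULL, 6, 8)

CROSS JOIN pairs every row of `users` with every row of `logins`: 3 × 3 = 9 rows.
After projecting and ordering:
l.uname | r.ip_last | l.uid | r.attempts
Alice | 10 | 4 | 1
Alice | 41 | 4 | 1
Alice | NULL | 4 | 8
Mona | 10 | 6 | 1
Mona | 41 | 6 | 1
Mona | NULL | 6 | 8
Zane | 10 | 6 | 1
Zane | 41 | 6 | 1
Zane | NULL | 6 | 8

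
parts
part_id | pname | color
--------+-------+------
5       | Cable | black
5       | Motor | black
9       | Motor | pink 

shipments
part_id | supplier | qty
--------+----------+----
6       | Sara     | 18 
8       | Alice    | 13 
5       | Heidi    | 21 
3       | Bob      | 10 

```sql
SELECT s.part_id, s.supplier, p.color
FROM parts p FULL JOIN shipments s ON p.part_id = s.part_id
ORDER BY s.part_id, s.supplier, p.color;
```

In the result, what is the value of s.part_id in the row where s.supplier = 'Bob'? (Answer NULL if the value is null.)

3

FULL OUTER JOIN keeps every row from both sides; unmatched rows get NULL for the other side's columns.
Matching on p.part_id = s.part_id.
- part_id=5: 1 matching s row(s), so 1 row(s) emitted.
- part_id=5: 1 matching s row(s), so 1 row(s) emitted.
- part_id=9: no s row matches, row kept with s columns NULL.
- 3 row(s) from s found no p partner → padded with NULL.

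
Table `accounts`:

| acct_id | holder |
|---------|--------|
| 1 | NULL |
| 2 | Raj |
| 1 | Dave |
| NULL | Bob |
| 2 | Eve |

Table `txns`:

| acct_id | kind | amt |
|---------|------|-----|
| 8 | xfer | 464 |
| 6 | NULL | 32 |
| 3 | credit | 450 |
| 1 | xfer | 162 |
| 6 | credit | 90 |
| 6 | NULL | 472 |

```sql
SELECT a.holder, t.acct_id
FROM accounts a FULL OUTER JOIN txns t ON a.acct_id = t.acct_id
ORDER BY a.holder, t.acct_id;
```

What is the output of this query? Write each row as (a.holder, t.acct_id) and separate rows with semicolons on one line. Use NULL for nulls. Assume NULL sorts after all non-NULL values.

(Bob, NULL); (Dave, 1); (Eve, NULL); (Raj, NULL); (NULL, 1); (NULL, 3); (NULL, 6); (NULL, 6); (NULL, 6); (NULL, 8)

FULL OUTER JOIN keeps every row from both sides; unmatched rows get NULL for the other side's columns.
Matching on a.acct_id = t.acct_id. A NULL in a compared column never satisfies the condition.
- acct_id=1: 1 matching t row(s), so 1 row(s) emitted.
- acct_id=2: no t row matches, row kept with t columns NULL.
- acct_id=1: 1 matching t row(s), so 1 row(s) emitted.
- acct_id=NULL: no t row matches, row kept with t columns NULL.
- acct_id=2: no t row matches, row kept with t columns NULL.
- 5 row(s) from t found no a partner → padded with NULL.
After projecting and ordering:
a.holder | t.acct_id
Bob | NULL
Dave | 1
Eve | NULL
Raj | NULL
NULL | 1
NULL | 3
NULL | 6
NULL | 6
NULL | 6
NULL | 8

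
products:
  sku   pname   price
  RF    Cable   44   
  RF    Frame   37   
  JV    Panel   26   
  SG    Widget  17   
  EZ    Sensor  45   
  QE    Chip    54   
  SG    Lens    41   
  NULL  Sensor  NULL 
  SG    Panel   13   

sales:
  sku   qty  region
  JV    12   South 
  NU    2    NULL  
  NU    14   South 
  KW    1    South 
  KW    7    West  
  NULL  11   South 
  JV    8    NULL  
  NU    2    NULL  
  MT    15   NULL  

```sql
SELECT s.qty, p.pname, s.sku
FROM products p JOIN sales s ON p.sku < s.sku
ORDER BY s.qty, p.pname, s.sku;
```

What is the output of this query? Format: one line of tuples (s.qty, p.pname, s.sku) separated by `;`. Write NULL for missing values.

INNER JOIN keeps only pairs where the ON condition holds.
Matching on p.sku < s.sku. A NULL in a compared column never satisfies the condition.
Matched pairs: 14.

(1, Panel, KW); (1, Sensor, KW); (2, Panel, NU); (2, Panel, NU); (2, Sensor, NU); (2, Sensor, NU); (7, Panel, KW); (7, Sensor, KW); (8, Sensor, JV); (12, Sensor, JV); (14, Panel, NU); (14, Sensor, NU); (15, Panel, MT); (15, Sensor, MT)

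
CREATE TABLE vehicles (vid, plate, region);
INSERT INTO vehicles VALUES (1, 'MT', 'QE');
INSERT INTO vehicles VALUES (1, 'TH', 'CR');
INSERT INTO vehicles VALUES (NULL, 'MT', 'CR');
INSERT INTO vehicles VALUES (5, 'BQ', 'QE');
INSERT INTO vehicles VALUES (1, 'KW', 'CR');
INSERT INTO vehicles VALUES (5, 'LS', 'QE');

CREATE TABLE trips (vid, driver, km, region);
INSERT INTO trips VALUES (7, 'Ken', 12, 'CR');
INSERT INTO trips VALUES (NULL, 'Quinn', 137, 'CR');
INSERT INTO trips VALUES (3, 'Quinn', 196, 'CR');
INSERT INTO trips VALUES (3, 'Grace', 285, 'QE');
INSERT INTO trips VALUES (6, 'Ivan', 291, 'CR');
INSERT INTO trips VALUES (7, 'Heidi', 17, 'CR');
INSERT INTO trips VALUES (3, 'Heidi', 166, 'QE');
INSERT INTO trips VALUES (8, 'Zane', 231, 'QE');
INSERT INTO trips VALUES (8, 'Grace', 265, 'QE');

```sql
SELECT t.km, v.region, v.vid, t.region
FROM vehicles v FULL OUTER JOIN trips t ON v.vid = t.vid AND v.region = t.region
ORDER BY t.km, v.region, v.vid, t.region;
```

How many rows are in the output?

FULL OUTER JOIN keeps every row from both sides; unmatched rows get NULL for the other side's columns.
Matching on v.vid = t.vid AND v.region = t.region. A NULL in a compared column never satisfies the condition.
- v (vid=1, region=QE) has no partner → padded with NULL.
- v (vid=1, region=CR) has no partner → padded with NULL.
- v (vid=NULL, region=CR) has no partner → padded with NULL.
- v (vid=5, region=QE) has no partner → padded with NULL.
- v (vid=1, region=CR) has no partner → padded with NULL.
- v (vid=5, region=QE) has no partner → padded with NULL.
- 9 row(s) from t found no v partner → padded with NULL.
Total: 0 matched + 15 padded = 15 rows.

15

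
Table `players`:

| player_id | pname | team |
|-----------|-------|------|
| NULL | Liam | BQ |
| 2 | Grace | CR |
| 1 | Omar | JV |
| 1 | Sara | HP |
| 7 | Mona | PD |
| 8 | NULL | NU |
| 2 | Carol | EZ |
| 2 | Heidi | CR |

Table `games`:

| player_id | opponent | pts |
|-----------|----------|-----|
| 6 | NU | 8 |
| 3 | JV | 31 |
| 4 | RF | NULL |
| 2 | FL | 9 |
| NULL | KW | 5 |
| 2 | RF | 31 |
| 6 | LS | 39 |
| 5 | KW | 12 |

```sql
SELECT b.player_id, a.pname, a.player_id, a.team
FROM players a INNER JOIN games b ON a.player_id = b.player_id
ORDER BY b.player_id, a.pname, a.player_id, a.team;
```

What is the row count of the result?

INNER JOIN keeps only pairs where the ON condition holds.
Matching on a.player_id = b.player_id. A NULL in a compared column never satisfies the condition.
- a[0] player_id=NULL → no match; dropped.
- a[1] player_id=2 → 2 match(es) in b → 2 row(s).
- a[2] player_id=1 → no match; dropped.
- a[3] player_id=1 → no match; dropped.
- a[4] player_id=7 → no match; dropped.
- a[5] player_id=8 → no match; dropped.
- a[6] player_id=2 → 2 match(es) in b → 2 row(s).
- a[7] player_id=2 → 2 match(es) in b → 2 row(s).
Total: 6 rows.

6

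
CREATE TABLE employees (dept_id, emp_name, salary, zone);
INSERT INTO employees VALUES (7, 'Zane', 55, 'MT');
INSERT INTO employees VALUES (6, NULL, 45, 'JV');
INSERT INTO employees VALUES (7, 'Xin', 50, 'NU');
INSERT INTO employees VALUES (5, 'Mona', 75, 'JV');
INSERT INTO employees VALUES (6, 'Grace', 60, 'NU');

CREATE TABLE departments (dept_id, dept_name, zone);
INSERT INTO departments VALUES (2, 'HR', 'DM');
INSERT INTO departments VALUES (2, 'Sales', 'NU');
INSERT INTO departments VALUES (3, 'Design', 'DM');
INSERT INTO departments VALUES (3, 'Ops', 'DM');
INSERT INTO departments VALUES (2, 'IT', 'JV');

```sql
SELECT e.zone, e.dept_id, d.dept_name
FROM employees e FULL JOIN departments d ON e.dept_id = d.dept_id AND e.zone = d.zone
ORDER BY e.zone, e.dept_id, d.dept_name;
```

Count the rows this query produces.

FULL OUTER JOIN keeps every row from both sides; unmatched rows get NULL for the other side's columns.
Matching on e.dept_id = d.dept_id AND e.zone = d.zone.
- dept_id=7, zone=MT: no d row matches, row kept with d columns NULL.
- dept_id=6, zone=JV: no d row matches, row kept with d columns NULL.
- dept_id=7, zone=NU: no d row matches, row kept with d columns NULL.
- dept_id=5, zone=JV: no d row matches, row kept with d columns NULL.
- dept_id=6, zone=NU: no d row matches, row kept with d columns NULL.
- 5 d row(s) had no e match → kept, e columns NULL.
Total: 0 matched + 10 padded = 10 rows.

10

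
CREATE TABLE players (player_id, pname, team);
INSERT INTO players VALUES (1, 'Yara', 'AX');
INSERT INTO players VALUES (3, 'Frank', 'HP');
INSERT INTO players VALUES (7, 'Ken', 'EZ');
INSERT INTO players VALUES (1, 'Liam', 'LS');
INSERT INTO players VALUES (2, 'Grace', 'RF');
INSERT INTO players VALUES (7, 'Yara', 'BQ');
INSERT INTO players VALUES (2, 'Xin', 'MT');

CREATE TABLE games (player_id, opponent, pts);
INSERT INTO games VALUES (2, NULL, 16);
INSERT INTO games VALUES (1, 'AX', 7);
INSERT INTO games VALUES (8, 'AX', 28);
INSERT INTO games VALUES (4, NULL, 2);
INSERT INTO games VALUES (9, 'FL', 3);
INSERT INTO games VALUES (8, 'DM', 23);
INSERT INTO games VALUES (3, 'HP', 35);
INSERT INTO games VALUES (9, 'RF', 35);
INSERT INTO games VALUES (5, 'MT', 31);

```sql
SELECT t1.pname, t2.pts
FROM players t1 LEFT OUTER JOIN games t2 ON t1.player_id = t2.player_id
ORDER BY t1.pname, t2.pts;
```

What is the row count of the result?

7

LEFT JOIN keeps every row from `players`; unmatched rows get NULL for `games`'s columns.
Matching on t1.player_id = t2.player_id.
Matched pairs: 5; unmatched t1 rows kept: 2.
Total: 5 matched + 2 padded = 7 rows.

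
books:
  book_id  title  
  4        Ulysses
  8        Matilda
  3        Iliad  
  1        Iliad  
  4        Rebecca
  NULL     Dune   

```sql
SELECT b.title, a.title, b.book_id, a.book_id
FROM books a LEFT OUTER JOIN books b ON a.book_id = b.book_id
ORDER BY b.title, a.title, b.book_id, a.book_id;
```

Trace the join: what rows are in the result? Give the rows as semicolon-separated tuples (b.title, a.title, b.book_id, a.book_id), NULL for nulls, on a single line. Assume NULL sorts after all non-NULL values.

(Iliad, Iliad, 1, 1); (Iliad, Iliad, 3, 3); (Matilda, Matilda, 8, 8); (Rebecca, Rebecca, 4, 4); (Rebecca, Ulysses, 4, 4); (Ulysses, Rebecca, 4, 4); (Ulysses, Ulysses, 4, 4); (NULL, Dune, NULL, NULL)

LEFT JOIN keeps every row from `books a`; unmatched rows get NULL for `books b`'s columns.
Matching on a.book_id = b.book_id. A NULL in a compared column never satisfies the condition.
- a[0] book_id=4 → 2 match(es) in b → 2 row(s).
- a[1] book_id=8 → 1 match(es) in b → 1 row(s).
- a[2] book_id=3 → 1 match(es) in b → 1 row(s).
- a[3] book_id=1 → 1 match(es) in b → 1 row(s).
- a[4] book_id=4 → 2 match(es) in b → 2 row(s).
- a[5] book_id=NULL → no match; kept with NULLs on the b side.
After projecting and ordering:
b.title | a.title | b.book_id | a.book_id
Iliad | Iliad | 1 | 1
Iliad | Iliad | 3 | 3
Matilda | Matilda | 8 | 8
Rebecca | Rebecca | 4 | 4
Rebecca | Ulysses | 4 | 4
Ulysses | Rebecca | 4 | 4
Ulysses | Ulysses | 4 | 4
NULL | Dune | NULL | NULL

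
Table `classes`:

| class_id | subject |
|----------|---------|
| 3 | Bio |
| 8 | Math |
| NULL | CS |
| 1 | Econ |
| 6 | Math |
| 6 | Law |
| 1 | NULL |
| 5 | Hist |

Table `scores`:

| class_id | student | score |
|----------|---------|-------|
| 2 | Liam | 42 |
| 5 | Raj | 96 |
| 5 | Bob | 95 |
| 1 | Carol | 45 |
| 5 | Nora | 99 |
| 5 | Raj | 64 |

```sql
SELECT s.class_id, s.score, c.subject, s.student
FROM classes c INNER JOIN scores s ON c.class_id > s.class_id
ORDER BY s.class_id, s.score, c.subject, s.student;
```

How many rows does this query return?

INNER JOIN keeps only pairs where the ON condition holds.
Matching on c.class_id > s.class_id. A NULL in a compared column never satisfies the condition.
- c row (class_id=3): matches 2 s row(s) → 2 output row(s).
- c row (class_id=8): matches 6 s row(s) → 6 output row(s).
- c row (class_id=NULL): no match → dropped.
- c row (class_id=1): no match → dropped.
- c row (class_id=6): matches 6 s row(s) → 6 output row(s).
- c row (class_id=6): matches 6 s row(s) → 6 output row(s).
- c row (class_id=1): no match → dropped.
- c row (class_id=5): matches 2 s row(s) → 2 output row(s).
Total: 22 rows.

22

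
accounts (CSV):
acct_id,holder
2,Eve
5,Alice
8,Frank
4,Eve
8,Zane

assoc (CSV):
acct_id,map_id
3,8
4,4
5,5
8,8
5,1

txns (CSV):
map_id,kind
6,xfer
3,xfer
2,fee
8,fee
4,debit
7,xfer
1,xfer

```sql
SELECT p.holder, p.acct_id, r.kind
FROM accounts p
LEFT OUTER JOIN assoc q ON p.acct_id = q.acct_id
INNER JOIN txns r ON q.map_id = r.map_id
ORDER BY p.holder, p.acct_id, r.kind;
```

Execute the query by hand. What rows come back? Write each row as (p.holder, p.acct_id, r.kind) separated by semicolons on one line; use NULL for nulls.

Evaluate left to right. First `accounts p LEFT JOIN assoc q` on acct_id: 6 row(s).
Then INNER JOIN `txns r` on map_id: keep only rows whose q.map_id appears in r.

(Alice, 5, xfer); (Eve, 4, debit); (Frank, 8, fee); (Zane, 8, fee)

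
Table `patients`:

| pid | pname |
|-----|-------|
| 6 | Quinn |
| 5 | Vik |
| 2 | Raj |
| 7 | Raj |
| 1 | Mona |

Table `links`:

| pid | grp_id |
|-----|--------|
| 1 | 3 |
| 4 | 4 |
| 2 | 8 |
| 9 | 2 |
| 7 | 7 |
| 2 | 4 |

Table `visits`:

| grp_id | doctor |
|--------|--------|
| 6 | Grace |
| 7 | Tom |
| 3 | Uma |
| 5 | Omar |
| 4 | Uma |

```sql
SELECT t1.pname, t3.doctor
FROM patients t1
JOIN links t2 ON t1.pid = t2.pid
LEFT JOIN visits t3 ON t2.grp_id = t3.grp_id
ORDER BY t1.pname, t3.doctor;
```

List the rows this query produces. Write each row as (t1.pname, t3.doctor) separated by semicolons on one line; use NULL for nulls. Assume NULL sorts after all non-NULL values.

Evaluate left to right. First `patients t1 INNER JOIN links t2` on pid: 4 row(s).
Then LEFT JOIN `visits t3` on grp_id: each of those 4 rows is kept; rows whose t2.grp_id has no match in t3 get NULL for t3's columns.

(Mona, Uma); (Raj, Tom); (Raj, Uma); (Raj, NULL)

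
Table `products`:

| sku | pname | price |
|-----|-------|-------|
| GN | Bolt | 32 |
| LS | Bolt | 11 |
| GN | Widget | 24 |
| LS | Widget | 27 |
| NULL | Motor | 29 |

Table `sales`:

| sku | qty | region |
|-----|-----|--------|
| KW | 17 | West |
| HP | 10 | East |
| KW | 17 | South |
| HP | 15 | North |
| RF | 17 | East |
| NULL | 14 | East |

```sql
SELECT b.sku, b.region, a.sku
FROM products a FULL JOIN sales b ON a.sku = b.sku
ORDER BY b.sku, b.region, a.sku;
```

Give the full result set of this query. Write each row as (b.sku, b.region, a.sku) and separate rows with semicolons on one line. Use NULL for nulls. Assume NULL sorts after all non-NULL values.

FULL OUTER JOIN keeps every row from both sides; unmatched rows get NULL for the other side's columns.
Matching on a.sku = b.sku. A NULL in a compared column never satisfies the condition.
- a (sku=GN) has no partner → padded with NULL.
- a (sku=LS) has no partner → padded with NULL.
- a (sku=GN) has no partner → padded with NULL.
- a (sku=LS) has no partner → padded with NULL.
- a (sku=NULL) has no partner → padded with NULL.
- 6 b row(s) had no a match → kept, a columns NULL.

(HP, East, NULL); (HP, North, NULL); (KW, South, NULL); (KW, West, NULL); (RF, East, NULL); (NULL, East, NULL); (NULL, NULL, GN); (NULL, NULL, GN); (NULL, NULL, LS); (NULL, NULL, LS); (NULL, NULL, NULL)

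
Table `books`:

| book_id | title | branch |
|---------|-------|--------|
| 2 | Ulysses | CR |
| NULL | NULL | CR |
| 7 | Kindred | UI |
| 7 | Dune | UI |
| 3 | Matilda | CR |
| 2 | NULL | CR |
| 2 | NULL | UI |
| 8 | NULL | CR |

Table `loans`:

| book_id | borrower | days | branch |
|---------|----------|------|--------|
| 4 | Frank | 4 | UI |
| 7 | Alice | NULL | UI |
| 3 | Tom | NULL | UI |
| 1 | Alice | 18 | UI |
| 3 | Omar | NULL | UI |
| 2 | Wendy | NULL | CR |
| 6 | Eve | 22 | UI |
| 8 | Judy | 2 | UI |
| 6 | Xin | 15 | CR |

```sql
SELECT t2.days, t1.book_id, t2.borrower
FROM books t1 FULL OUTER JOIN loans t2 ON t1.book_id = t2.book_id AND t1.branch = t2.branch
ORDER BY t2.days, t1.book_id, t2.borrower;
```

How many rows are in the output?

15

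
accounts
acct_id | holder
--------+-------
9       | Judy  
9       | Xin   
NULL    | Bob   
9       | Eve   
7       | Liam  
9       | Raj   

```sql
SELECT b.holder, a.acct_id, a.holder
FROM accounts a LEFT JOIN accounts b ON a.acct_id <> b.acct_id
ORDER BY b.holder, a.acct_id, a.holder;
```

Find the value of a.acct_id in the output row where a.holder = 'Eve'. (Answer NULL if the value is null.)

LEFT JOIN keeps every row from `accounts a`; unmatched rows get NULL for `accounts b`'s columns.
Matching on a.acct_id <> b.acct_id. A NULL in a compared column never satisfies the condition.
- a[0] acct_id=9 → 1 match(es) in b → 1 row(s).
- a[1] acct_id=9 → 1 match(es) in b → 1 row(s).
- a[2] acct_id=NULL → no match; kept with NULLs on the b side.
- a[3] acct_id=9 → 1 match(es) in b → 1 row(s).
- a[4] acct_id=7 → 4 match(es) in b → 4 row(s).
- a[5] acct_id=9 → 1 match(es) in b → 1 row(s).

9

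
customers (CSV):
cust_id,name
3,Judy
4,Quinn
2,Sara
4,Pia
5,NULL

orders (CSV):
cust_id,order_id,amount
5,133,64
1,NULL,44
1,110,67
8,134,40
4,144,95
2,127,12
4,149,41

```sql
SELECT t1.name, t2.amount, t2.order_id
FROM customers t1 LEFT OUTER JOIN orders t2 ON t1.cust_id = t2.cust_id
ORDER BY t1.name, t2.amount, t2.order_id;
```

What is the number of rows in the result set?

7

LEFT JOIN keeps every row from `customers`; unmatched rows get NULL for `orders`'s columns.
Matching on t1.cust_id = t2.cust_id.
- t1 row (cust_id=3): no match → kept, t2 columns NULL.
- t1 row (cust_id=4): matches 2 t2 row(s) → 2 output row(s).
- t1 row (cust_id=2): matches 1 t2 row(s) → 1 output row(s).
- t1 row (cust_id=4): matches 2 t2 row(s) → 2 output row(s).
- t1 row (cust_id=5): matches 1 t2 row(s) → 1 output row(s).
Total: 6 matched + 1 padded = 7 rows.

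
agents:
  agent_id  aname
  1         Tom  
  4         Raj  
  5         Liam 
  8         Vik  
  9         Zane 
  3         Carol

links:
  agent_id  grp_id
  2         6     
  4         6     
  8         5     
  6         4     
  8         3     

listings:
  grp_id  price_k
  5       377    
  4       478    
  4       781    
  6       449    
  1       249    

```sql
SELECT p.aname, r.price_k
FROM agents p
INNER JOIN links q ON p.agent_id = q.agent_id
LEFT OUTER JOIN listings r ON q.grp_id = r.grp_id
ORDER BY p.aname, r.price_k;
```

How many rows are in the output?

Evaluate left to right. First `agents p INNER JOIN links q` on agent_id: 3 row(s).
Then LEFT JOIN `listings r` on grp_id: each of those 3 rows is kept; rows whose q.grp_id has no match in r get NULL for r's columns.
Result: 3 row(s).

3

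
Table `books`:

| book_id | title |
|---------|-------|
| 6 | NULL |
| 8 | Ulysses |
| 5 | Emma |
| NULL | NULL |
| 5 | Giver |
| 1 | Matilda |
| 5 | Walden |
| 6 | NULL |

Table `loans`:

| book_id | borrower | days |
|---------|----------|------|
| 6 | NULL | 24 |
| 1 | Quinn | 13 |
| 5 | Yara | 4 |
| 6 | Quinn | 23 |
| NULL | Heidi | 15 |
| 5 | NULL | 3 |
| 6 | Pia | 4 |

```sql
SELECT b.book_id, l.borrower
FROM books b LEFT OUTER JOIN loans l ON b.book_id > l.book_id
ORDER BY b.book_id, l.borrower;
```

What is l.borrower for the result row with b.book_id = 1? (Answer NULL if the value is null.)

NULL

LEFT JOIN keeps every row from `books`; unmatched rows get NULL for `loans`'s columns.
Matching on b.book_id > l.book_id. A NULL in a compared column never satisfies the condition.
- book_id=6: 3 matching l row(s), so 3 row(s) emitted.
- book_id=8: 6 matching l row(s), so 6 row(s) emitted.
- book_id=5: 1 matching l row(s), so 1 row(s) emitted.
- book_id=NULL: no l row matches, row kept with l columns NULL.
- book_id=5: 1 matching l row(s), so 1 row(s) emitted.
- book_id=1: no l row matches, row kept with l columns NULL.
- book_id=5: 1 matching l row(s), so 1 row(s) emitted.
- book_id=6: 3 matching l row(s), so 3 row(s) emitted.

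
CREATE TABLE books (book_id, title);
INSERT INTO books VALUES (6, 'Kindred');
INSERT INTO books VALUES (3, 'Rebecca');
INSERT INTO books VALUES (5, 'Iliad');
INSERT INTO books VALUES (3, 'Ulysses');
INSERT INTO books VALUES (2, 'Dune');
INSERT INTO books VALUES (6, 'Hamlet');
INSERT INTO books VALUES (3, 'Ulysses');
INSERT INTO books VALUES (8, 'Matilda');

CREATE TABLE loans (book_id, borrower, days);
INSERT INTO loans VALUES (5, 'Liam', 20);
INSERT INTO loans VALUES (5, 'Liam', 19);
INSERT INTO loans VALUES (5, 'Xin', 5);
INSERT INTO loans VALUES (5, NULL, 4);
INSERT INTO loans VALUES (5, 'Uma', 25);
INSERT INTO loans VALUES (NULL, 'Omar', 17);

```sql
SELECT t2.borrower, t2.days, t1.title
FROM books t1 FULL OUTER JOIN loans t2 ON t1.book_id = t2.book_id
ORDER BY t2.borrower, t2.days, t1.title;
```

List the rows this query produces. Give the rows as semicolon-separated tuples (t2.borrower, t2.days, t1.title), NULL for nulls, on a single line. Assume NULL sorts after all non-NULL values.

FULL OUTER JOIN keeps every row from both sides; unmatched rows get NULL for the other side's columns.
Matching on t1.book_id = t2.book_id. A NULL in a compared column never satisfies the condition.
- t1[0] book_id=6 → no match; kept with NULLs on the t2 side.
- t1[1] book_id=3 → no match; kept with NULLs on the t2 side.
- t1[2] book_id=5 → 5 match(es) in t2 → 5 row(s).
- t1[3] book_id=3 → no match; kept with NULLs on the t2 side.
- t1[4] book_id=2 → no match; kept with NULLs on the t2 side.
- t1[5] book_id=6 → no match; kept with NULLs on the t2 side.
- t1[6] book_id=3 → no match; kept with NULLs on the t2 side.
- t1[7] book_id=8 → no match; kept with NULLs on the t2 side.
- plus 1 unmatched t2 row(s), each kept with NULL t1 columns.

(Liam, 19, Iliad); (Liam, 20, Iliad); (Omar, 17, NULL); (Uma, 25, Iliad); (Xin, 5, Iliad); (NULL, 4, Iliad); (NULL, NULL, Dune); (NULL, NULL, Hamlet); (NULL, NULL, Kindred); (NULL, NULL, Matilda); (NULL, NULL, Rebecca); (NULL, NULL, Ulysses); (NULL, NULL, Ulysses)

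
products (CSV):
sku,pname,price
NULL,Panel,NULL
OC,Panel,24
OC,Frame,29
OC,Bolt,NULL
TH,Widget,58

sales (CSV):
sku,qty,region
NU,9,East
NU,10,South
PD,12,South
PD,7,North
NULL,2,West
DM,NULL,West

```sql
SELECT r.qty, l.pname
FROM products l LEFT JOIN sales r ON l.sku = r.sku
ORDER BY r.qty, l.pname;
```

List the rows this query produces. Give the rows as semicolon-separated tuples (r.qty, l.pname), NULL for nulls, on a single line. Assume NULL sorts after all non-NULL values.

(NULL, Bolt); (NULL, Frame); (NULL, Panel); (NULL, Panel); (NULL, Widget)

LEFT JOIN keeps every row from `products`; unmatched rows get NULL for `sales`'s columns.
Matching on l.sku = r.sku. A NULL in a compared column never satisfies the condition.
- l (sku=NULL) has no partner → padded with NULL.
- l (sku=OC) has no partner → padded with NULL.
- l (sku=OC) has no partner → padded with NULL.
- l (sku=OC) has no partner → padded with NULL.
- l (sku=TH) has no partner → padded with NULL.
After projecting and ordering:
r.qty | l.pname
NULL | Bolt
NULL | Frame
NULL | Panel
NULL | Panel
NULL | Widget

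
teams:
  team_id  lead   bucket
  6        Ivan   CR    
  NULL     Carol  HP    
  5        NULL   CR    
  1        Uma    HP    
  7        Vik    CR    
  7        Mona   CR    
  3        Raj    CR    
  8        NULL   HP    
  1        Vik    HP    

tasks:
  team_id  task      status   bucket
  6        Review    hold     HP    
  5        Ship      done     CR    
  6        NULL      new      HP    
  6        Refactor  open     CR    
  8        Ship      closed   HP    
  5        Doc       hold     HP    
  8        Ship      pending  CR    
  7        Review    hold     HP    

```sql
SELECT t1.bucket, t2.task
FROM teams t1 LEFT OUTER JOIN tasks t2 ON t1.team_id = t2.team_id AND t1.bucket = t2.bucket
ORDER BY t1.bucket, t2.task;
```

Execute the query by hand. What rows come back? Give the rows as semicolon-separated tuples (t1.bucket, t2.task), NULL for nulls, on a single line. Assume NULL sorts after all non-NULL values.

LEFT JOIN keeps every row from `teams`; unmatched rows get NULL for `tasks`'s columns.
Matching on t1.team_id = t2.team_id AND t1.bucket = t2.bucket. A NULL in a compared column never satisfies the condition.
- t1 (team_id=6, bucket=CR) pairs with 1 row(s) of t2.
- t1 (team_id=NULL, bucket=HP) has no partner → padded with NULL.
- t1 (team_id=5, bucket=CR) pairs with 1 row(s) of t2.
- t1 (team_id=1, bucket=HP) has no partner → padded with NULL.
- t1 (team_id=7, bucket=CR) has no partner → padded with NULL.
- t1 (team_id=7, bucket=CR) has no partner → padded with NULL.
- t1 (team_id=3, bucket=CR) has no partner → padded with NULL.
- t1 (team_id=8, bucket=HP) pairs with 1 row(s) of t2.
- t1 (team_id=1, bucket=HP) has no partner → padded with NULL.
After projecting and ordering:
t1.bucket | t2.task
CR | Refactor
CR | Ship
CR | NULL
CR | NULL
CR | NULL
HP | Ship
HP | NULL
HP | NULL
HP | NULL

(CR, Refactor); (CR, Ship); (CR, NULL); (CR, NULL); (CR, NULL); (HP, Ship); (HP, NULL); (HP, NULL); (HP, NULL)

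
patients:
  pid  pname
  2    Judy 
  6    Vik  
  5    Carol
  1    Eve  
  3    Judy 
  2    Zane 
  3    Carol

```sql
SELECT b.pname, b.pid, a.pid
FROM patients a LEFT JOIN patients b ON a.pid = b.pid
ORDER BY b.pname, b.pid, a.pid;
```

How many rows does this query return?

LEFT JOIN keeps every row from `patients a`; unmatched rows get NULL for `patients b`'s columns.
Matching on a.pid = b.pid.
- a row (pid=2): matches 2 b row(s) → 2 output row(s).
- a row (pid=6): matches 1 b row(s) → 1 output row(s).
- a row (pid=5): matches 1 b row(s) → 1 output row(s).
- a row (pid=1): matches 1 b row(s) → 1 output row(s).
- a row (pid=3): matches 2 b row(s) → 2 output row(s).
- a row (pid=2): matches 2 b row(s) → 2 output row(s).
- a row (pid=3): matches 2 b row(s) → 2 output row(s).
Total: 11 rows.

11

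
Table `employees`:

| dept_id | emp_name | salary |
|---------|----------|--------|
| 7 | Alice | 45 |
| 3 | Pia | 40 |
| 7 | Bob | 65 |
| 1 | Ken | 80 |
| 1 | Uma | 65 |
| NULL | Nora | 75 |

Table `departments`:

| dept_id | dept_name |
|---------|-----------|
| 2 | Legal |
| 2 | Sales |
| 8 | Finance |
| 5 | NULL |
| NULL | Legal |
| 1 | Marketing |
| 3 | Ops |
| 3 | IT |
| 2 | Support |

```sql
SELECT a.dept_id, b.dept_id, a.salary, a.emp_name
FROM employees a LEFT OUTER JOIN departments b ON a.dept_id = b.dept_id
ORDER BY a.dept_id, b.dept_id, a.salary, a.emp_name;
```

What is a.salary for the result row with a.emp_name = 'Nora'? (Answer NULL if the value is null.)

LEFT JOIN keeps every row from `employees`; unmatched rows get NULL for `departments`'s columns.
Matching on a.dept_id = b.dept_id. A NULL in a compared column never satisfies the condition.
- a row (dept_id=7): no match → kept, b columns NULL.
- a row (dept_id=3): matches 2 b row(s) → 2 output row(s).
- a row (dept_id=7): no match → kept, b columns NULL.
- a row (dept_id=1): matches 1 b row(s) → 1 output row(s).
- a row (dept_id=1): matches 1 b row(s) → 1 output row(s).
- a row (dept_id=NULL): no match → kept, b columns NULL.

75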